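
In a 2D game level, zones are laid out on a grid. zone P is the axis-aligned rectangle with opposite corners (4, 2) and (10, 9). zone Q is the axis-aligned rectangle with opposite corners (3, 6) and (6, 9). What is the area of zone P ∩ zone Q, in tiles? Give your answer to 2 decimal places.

|zone P∩zone Q|: x∈[4,6], y∈[6,9] → 2·3 = 6.

6.00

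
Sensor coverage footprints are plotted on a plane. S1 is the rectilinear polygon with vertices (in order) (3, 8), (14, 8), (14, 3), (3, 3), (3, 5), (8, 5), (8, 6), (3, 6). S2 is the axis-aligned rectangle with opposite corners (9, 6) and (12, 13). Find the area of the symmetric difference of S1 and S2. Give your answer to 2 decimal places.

|S1| = 50, |S2| = 21, |S1∩S2| = 6.
|S1 △ S2| = |S1| + |S2| − 2·|S1∩S2| = 50 + 21 − 12 = 59.00.

59.00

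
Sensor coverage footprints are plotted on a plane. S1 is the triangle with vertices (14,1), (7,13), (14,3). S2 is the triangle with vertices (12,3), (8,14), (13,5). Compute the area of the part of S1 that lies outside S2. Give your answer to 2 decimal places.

3.98

|S1| = 7, |S1∩S2| = 3.0193.
|S1 ∖ S2| = |S1| − |S1∩S2| = 7 − 3.0193 = 3.98.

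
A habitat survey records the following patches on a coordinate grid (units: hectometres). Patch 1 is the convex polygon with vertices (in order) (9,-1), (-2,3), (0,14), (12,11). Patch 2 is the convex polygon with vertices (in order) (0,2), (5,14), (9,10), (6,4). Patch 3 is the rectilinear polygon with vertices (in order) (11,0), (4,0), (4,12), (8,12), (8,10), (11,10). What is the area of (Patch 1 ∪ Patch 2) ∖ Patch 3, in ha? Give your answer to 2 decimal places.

|Patch 1 ∪ Patch 2| = 142.3764.
|(Patch 1 ∪ Patch 2) ∩ Patch 3| = 70.9545.
|(Patch 1 ∪ Patch 2) ∖ Patch 3| = 142.3764 − 70.9545 = 71.42.

71.42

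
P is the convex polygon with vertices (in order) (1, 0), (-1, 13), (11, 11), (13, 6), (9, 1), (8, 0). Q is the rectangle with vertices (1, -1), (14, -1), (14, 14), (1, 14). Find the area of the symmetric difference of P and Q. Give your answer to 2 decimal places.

|P| = 133.5, |Q| = 195, |P∩Q| = 120.8333.
|P △ Q| = |P| + |Q| − 2·|P∩Q| = 133.5 + 195 − 241.6667 = 86.83.

86.83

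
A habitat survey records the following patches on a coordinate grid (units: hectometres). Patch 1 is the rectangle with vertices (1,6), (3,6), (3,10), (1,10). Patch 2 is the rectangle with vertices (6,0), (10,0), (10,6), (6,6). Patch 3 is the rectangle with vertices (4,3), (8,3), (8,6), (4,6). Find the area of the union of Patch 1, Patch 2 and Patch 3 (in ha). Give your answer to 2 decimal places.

By inclusion–exclusion:
Individual areas: |Patch 1| = 8, |Patch 2| = 24, |Patch 3| = 12.
|Patch 1∩Patch 2| = 0 (no overlap).
|Patch 1∩Patch 3| = 0 (no overlap).
|Patch 2∩Patch 3|: x∈[6,8], y∈[3,6] → 2·3 = 6.
|Patch 1∩Patch 2∩Patch 3| = 0.
|Patch 1 ∪ Patch 2 ∪ Patch 3| = 44 − 6 + 0 = 38.00.

38.00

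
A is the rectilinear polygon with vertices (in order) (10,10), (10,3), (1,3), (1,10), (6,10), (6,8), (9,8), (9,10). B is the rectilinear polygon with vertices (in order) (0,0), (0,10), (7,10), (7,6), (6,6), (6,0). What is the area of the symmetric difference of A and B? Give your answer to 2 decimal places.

47.00

|A| = 57, |B| = 64, |A∩B| = 37.
|A △ B| = |A| + |B| − 2·|A∩B| = 57 + 64 − 74 = 47.00.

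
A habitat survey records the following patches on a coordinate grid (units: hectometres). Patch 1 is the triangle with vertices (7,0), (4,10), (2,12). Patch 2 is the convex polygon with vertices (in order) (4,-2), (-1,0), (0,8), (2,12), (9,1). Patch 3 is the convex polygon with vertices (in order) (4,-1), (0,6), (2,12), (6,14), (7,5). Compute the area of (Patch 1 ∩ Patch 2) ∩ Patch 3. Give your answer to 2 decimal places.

The region (Patch 1 ∩ Patch 2) ∩ Patch 3 is the polygon with vertices (2,12), (4.649,7.838), (6.062,3.125), (5.864,2.727).
By the shoelace formula its area is 4.99.

4.99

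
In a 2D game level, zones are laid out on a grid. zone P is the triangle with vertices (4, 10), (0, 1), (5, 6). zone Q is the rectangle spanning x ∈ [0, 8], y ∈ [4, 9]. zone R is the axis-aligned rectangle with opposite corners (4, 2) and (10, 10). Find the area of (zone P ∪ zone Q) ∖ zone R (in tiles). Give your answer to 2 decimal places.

|zone P ∪ zone Q| = 42.8472.
|(zone P ∪ zone Q) ∩ zone R| = 20.125.
|(zone P ∪ zone Q) ∖ zone R| = 42.8472 − 20.125 = 22.72.

22.72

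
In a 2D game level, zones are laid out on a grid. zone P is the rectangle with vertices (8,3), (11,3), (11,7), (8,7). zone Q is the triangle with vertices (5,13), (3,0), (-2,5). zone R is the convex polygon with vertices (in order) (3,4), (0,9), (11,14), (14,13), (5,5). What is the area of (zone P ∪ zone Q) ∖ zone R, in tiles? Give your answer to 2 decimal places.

|zone P ∪ zone Q| = 49.5.
|(zone P ∪ zone Q) ∩ zone R| = 15.4835.
|(zone P ∪ zone Q) ∖ zone R| = 49.5 − 15.4835 = 34.02.

34.02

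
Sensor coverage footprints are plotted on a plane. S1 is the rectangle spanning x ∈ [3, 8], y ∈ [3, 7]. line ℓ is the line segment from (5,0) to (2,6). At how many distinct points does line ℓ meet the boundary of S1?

The segment meets the boundary at (3,4), (3.5,3).

2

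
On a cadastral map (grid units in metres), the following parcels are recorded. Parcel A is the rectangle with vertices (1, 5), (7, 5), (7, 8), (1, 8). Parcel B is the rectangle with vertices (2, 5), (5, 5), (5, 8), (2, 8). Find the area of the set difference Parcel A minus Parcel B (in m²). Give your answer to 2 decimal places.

9.00

|Parcel A∩Parcel B|: x∈[2,5], y∈[5,8] → 3·3 = 9.
|Parcel A| = 18.
|Parcel A ∖ Parcel B| = |Parcel A| − |Parcel A∩Parcel B| = 18 − 9 = 9.00.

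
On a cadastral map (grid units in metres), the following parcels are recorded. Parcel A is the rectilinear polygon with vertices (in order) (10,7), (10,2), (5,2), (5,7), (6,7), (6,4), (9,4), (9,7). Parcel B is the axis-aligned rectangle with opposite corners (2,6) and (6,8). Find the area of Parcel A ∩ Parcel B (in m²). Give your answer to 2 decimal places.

The intersection is the polygon with vertices (5,7), (6,7), (6,6), (5,6).
By the shoelace formula its area is 1.00.

1.00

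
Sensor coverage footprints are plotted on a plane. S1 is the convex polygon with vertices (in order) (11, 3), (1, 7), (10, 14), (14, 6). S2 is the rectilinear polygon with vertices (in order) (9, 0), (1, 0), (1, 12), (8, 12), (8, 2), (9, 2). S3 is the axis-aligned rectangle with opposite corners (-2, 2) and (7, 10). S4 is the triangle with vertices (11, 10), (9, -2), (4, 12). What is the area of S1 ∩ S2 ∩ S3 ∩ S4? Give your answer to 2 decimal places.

The intersection is the polygon with vertices (7,10), (7,4.6), (6.583,4.767), (4.745,9.913), (4.857,10).
By the shoelace formula its area is 7.10.

7.10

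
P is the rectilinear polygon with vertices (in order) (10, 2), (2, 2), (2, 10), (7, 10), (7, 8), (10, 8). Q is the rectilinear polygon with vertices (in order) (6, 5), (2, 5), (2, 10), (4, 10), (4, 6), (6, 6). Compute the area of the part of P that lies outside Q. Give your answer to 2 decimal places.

|P| = 58, |P∩Q| = 12.
|P ∖ Q| = |P| − |P∩Q| = 58 − 12 = 46.00.

46.00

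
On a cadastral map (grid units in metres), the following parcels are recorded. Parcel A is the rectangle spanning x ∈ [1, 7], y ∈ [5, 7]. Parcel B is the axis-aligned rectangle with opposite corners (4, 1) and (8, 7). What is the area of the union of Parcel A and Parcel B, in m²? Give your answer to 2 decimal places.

By inclusion–exclusion:
Individual areas: |Parcel A| = 12, |Parcel B| = 24.
|Parcel A∩Parcel B|: x∈[4,7], y∈[5,7] → 3·2 = 6.
|Parcel A ∪ Parcel B| = 36 − 6 = 30.00.

30.00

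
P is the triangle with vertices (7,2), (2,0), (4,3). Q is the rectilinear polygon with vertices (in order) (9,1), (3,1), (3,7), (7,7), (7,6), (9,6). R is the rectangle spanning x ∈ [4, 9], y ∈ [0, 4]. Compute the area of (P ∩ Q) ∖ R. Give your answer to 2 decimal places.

1.25

|P ∩ Q| = 4.5.
|(P ∩ Q) ∩ R| = 3.25.
|(P ∩ Q) ∖ R| = 4.5 − 3.25 = 1.25.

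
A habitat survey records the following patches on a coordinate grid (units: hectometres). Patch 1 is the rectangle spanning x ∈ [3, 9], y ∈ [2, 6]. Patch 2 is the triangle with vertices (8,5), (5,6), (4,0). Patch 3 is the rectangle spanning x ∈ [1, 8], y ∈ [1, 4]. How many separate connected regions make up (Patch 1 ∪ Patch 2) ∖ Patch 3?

(Patch 1 ∪ Patch 2) ∖ Patch 3 splits into 2 disjoint pieces (area 14, area 0.3167).

2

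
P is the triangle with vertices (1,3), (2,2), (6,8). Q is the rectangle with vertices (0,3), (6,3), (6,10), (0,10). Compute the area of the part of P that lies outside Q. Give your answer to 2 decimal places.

0.83

|P| = 5, |P∩Q| = 4.1667.
|P ∖ Q| = |P| − |P∩Q| = 5 − 4.1667 = 0.83.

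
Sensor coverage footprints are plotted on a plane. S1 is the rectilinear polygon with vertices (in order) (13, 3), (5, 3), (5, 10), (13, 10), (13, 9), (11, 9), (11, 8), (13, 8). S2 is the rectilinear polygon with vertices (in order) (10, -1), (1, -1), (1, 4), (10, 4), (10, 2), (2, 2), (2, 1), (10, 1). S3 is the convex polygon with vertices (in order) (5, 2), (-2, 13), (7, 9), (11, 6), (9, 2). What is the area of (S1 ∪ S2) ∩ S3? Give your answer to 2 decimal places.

34.16

The region (S1 ∪ S2) ∩ S3 is the polygon with vertices (5,2), (3.727,4), (5,4), (5,9.889), (7,9), (11,6), (9,2).
By the shoelace formula its area is 34.16.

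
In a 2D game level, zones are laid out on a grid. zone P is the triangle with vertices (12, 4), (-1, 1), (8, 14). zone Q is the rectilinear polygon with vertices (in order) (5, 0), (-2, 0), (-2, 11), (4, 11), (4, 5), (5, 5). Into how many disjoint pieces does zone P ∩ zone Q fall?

zone P ∩ zone Q is a single connected region.

1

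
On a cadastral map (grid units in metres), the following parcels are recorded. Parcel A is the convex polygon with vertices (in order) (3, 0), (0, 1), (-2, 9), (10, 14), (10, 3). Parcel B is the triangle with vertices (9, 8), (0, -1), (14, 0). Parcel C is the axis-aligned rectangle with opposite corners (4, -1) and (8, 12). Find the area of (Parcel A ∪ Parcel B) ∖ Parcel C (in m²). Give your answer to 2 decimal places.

96.31

|Parcel A ∪ Parcel B| = 146.3.
|(Parcel A ∪ Parcel B) ∩ Parcel C| = 49.9857.
|(Parcel A ∪ Parcel B) ∖ Parcel C| = 146.3 − 49.9857 = 96.31.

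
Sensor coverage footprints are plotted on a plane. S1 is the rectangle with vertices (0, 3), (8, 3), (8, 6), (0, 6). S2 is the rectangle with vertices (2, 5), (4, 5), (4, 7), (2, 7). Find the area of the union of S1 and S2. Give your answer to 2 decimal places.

26.00

By inclusion–exclusion:
Individual areas: |S1| = 24, |S2| = 4.
|S1∩S2|: x∈[2,4], y∈[5,6] → 2·1 = 2.
|S1 ∪ S2| = 28 − 2 = 26.00.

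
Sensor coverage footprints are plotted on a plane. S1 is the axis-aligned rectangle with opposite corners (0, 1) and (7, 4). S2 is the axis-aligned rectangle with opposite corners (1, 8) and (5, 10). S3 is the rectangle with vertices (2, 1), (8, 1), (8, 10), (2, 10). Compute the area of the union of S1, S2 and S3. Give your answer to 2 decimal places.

By inclusion–exclusion:
Individual areas: |S1| = 21, |S2| = 8, |S3| = 54.
|S1∩S2| = 0 (no overlap).
|S1∩S3|: x∈[2,7], y∈[1,4] → 5·3 = 15.
|S2∩S3|: x∈[2,5], y∈[8,10] → 3·2 = 6.
|S1∩S2∩S3| = 0.
|S1 ∪ S2 ∪ S3| = 83 − 21 + 0 = 62.00.

62.00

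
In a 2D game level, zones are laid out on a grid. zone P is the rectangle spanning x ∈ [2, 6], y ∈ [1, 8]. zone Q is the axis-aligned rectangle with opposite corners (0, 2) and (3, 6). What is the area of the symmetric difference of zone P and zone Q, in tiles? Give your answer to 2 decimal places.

|zone P∩zone Q|: x∈[2,3], y∈[2,6] → 1·4 = 4.
|zone P △ zone Q| = |zone P| + |zone Q| − 2·|zone P∩zone Q| = 28 + 12 − 8 = 32.00.

32.00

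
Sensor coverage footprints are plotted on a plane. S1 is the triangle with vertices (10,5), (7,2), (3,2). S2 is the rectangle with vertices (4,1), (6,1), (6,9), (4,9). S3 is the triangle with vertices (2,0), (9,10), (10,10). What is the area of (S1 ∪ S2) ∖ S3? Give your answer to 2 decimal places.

19.15

|S1 ∪ S2| = 20.2857.
|(S1 ∪ S2) ∩ S3| = 1.1398.
|(S1 ∪ S2) ∖ S3| = 20.2857 − 1.1398 = 19.15.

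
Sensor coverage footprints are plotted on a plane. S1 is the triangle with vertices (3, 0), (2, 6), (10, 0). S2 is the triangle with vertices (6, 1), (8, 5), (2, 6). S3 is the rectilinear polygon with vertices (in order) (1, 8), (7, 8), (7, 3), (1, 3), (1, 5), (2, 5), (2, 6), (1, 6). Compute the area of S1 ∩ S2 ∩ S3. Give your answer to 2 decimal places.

2.40

The intersection is the polygon with vertices (2,6), (6,3), (4.4,3).
By the shoelace formula its area is 2.40.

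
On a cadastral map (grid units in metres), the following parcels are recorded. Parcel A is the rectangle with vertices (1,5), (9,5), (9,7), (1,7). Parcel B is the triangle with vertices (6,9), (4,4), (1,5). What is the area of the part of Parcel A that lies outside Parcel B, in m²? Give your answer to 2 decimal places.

|Parcel A| = 16, |Parcel A∩Parcel B| = 5.1.
|Parcel A ∖ Parcel B| = |Parcel A| − |Parcel A∩Parcel B| = 16 − 5.1 = 10.90.

10.90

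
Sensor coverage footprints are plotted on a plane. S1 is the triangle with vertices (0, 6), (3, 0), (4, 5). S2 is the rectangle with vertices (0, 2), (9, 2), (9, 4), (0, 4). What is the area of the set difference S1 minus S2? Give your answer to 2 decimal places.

6.30

|S1| = 10.5, |S1∩S2| = 4.2.
|S1 ∖ S2| = |S1| − |S1∩S2| = 10.5 − 4.2 = 6.30.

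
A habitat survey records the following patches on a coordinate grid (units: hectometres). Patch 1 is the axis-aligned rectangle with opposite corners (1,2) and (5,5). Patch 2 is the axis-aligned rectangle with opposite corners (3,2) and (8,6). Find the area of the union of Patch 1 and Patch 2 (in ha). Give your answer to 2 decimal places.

By inclusion–exclusion:
Individual areas: |Patch 1| = 12, |Patch 2| = 20.
|Patch 1∩Patch 2|: x∈[3,5], y∈[2,5] → 2·3 = 6.
|Patch 1 ∪ Patch 2| = 32 − 6 = 26.00.

26.00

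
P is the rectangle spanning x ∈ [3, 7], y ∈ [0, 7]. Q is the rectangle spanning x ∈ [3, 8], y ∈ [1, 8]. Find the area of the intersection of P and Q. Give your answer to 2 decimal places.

24.00

|P∩Q|: x∈[3,7], y∈[1,7] → 4·6 = 24.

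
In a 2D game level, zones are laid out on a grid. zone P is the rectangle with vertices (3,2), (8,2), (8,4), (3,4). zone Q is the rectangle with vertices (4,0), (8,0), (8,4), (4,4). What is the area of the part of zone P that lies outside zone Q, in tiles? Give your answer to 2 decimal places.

|zone P∩zone Q|: x∈[4,8], y∈[2,4] → 4·2 = 8.
|zone P| = 10.
|zone P ∖ zone Q| = |zone P| − |zone P∩zone Q| = 10 − 8 = 2.00.

2.00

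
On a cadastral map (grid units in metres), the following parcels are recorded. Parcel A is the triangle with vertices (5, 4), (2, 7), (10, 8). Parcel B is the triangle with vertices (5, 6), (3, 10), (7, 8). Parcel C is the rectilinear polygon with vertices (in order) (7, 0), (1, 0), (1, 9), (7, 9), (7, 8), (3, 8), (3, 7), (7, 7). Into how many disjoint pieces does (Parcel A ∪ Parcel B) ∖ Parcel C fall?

2

(Parcel A ∪ Parcel B) ∖ Parcel C splits into 2 disjoint pieces (area 6.0123, area 0.75).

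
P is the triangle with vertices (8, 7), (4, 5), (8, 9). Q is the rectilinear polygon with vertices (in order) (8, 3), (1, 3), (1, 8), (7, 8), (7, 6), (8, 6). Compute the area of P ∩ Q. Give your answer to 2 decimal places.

2.25

The intersection is the polygon with vertices (4,5), (7,8), (7,6.5).
By the shoelace formula its area is 2.25.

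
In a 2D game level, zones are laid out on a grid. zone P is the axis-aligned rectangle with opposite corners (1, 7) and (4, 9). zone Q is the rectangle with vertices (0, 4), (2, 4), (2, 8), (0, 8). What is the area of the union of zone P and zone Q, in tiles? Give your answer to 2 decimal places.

By inclusion–exclusion:
Individual areas: |zone P| = 6, |zone Q| = 8.
|zone P∩zone Q|: x∈[1,2], y∈[7,8] → 1·1 = 1.
|zone P ∪ zone Q| = 14 − 1 = 13.00.

13.00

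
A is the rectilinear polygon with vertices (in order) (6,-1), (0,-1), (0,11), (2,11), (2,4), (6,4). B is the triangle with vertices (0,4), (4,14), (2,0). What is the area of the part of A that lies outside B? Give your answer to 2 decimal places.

33.86

|A| = 44, |A∩B| = 10.1429.
|A ∖ B| = |A| − |A∩B| = 44 − 10.1429 = 33.86.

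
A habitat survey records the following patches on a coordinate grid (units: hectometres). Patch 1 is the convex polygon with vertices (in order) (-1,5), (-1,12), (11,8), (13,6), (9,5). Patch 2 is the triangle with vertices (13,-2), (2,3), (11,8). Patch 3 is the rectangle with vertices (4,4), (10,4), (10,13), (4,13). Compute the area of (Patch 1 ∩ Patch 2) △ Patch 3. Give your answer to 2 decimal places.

|Patch 1 ∩ Patch 2| = 8.1952.
|(Patch 1 ∩ Patch 2) ∩ Patch 3| = 5.2528.
|(Patch 1 ∩ Patch 2) △ Patch 3| = 8.1952 + 54 − 10.5056 = 51.69.

51.69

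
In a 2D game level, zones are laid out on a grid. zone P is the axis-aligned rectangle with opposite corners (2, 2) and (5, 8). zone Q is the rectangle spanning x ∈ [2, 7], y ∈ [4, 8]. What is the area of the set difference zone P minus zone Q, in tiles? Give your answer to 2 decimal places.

|zone P∩zone Q|: x∈[2,5], y∈[4,8] → 3·4 = 12.
|zone P| = 18.
|zone P ∖ zone Q| = |zone P| − |zone P∩zone Q| = 18 − 12 = 6.00.

6.00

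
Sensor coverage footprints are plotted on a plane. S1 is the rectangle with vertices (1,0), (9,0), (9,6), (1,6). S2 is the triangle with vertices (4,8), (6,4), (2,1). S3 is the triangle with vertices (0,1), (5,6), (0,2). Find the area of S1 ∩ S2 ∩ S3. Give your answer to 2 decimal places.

0.45

The intersection is the polygon with vertices (2.963,4.37), (5,6), (2.8,3.8).
By the shoelace formula its area is 0.45.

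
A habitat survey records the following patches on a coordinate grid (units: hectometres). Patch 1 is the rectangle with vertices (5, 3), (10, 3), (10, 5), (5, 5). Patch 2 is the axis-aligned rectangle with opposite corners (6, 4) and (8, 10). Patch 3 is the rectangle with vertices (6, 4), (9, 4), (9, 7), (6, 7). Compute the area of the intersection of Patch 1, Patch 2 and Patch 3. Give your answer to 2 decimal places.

The intersection is the polygon with vertices (8,4), (6,4), (6,5), (8,5).
By the shoelace formula its area is 2.00.

2.00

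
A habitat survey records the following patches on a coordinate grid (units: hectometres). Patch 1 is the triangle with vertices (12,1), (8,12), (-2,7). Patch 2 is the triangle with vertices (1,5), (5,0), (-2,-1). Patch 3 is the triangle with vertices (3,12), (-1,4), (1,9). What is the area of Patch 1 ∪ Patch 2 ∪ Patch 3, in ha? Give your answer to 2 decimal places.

By inclusion–exclusion:
Individual areas: |Patch 1| = 65, |Patch 2| = 19.5, |Patch 3| = 2.
|Patch 1∩Patch 2| = 0.
|Patch 1∩Patch 3| = 0.7884.
|Patch 2∩Patch 3| = 0.
|Patch 1∩Patch 2∩Patch 3| = 0.
|Patch 1 ∪ Patch 2 ∪ Patch 3| = 86.5 − 0.7884 + 0 = 85.71.

85.71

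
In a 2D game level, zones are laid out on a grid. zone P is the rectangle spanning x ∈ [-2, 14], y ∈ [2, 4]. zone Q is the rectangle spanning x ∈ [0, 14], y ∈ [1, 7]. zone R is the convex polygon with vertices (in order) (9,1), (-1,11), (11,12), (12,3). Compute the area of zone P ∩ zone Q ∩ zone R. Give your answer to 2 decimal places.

9.19

The intersection is the polygon with vertices (8,2), (6,4), (11.889,4), (12,3), (10.5,2).
By the shoelace formula its area is 9.19.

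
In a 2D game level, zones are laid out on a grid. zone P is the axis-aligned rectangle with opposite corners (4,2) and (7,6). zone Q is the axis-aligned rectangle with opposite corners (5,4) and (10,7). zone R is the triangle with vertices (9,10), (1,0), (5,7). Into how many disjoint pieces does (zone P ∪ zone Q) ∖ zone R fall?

2

(zone P ∪ zone Q) ∖ zone R splits into 2 disjoint pieces (area 19.775, area 0.1607).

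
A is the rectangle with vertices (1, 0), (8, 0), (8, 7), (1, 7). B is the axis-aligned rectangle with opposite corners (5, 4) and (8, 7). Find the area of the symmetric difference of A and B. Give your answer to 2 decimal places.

|A∩B|: x∈[5,8], y∈[4,7] → 3·3 = 9.
|A △ B| = |A| + |B| − 2·|A∩B| = 49 + 9 − 18 = 40.00.

40.00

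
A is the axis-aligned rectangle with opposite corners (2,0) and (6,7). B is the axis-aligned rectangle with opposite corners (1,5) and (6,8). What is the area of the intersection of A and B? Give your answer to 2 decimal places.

8.00

|A∩B|: x∈[2,6], y∈[5,7] → 4·2 = 8.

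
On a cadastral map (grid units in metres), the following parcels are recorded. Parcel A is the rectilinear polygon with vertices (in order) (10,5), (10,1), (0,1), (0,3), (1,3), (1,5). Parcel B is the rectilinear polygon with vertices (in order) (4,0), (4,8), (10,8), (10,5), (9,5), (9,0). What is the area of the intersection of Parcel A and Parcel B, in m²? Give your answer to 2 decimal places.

20.00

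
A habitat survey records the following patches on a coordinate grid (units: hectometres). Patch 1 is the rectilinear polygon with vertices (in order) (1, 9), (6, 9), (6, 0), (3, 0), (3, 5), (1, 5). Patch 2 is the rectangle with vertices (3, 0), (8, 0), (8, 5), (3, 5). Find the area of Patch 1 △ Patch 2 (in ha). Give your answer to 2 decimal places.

30.00

|Patch 1| = 35, |Patch 2| = 25, |Patch 1∩Patch 2| = 15.
|Patch 1 △ Patch 2| = |Patch 1| + |Patch 2| − 2·|Patch 1∩Patch 2| = 35 + 25 − 30 = 30.00.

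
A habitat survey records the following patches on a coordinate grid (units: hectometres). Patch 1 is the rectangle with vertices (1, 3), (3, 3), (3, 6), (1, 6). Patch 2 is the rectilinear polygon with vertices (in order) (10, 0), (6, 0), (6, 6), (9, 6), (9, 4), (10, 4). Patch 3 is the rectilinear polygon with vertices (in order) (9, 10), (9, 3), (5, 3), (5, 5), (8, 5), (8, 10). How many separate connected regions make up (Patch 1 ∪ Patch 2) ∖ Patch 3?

3

(Patch 1 ∪ Patch 2) ∖ Patch 3 splits into 3 disjoint pieces (area 6, area 13, area 2).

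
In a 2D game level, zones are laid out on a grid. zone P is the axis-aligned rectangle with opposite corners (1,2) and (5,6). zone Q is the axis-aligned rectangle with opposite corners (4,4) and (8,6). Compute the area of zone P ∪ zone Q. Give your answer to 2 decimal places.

By inclusion–exclusion:
Individual areas: |zone P| = 16, |zone Q| = 8.
|zone P∩zone Q|: x∈[4,5], y∈[4,6] → 1·2 = 2.
|zone P ∪ zone Q| = 24 − 2 = 22.00.

22.00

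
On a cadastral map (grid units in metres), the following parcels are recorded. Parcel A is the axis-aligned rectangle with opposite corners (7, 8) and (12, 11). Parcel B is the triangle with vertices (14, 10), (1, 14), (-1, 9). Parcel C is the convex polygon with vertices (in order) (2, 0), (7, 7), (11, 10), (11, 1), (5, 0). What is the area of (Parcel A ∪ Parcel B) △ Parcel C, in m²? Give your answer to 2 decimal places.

88.41

|Parcel A ∪ Parcel B| = 45.2404.
|(Parcel A ∪ Parcel B) ∩ Parcel C| = 2.6667.
|(Parcel A ∪ Parcel B) △ Parcel C| = 45.2404 + 48.5 − 5.3333 = 88.41.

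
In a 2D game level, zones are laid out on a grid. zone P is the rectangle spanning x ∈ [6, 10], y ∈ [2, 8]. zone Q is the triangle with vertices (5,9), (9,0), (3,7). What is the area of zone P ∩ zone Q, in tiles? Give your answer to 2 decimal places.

The intersection is the polygon with vertices (6,6.75), (8.111,2), (7.286,2), (6,3.5).
By the shoelace formula its area is 4.05.

4.05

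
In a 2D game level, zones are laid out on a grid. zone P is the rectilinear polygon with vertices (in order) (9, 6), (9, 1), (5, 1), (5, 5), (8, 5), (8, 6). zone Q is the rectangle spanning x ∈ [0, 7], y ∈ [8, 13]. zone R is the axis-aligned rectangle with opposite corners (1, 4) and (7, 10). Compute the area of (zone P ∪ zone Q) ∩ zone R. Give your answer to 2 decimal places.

|zone P ∪ zone Q| = 52.
|(zone P ∪ zone Q) ∩ zone R| = 14.00.

14.00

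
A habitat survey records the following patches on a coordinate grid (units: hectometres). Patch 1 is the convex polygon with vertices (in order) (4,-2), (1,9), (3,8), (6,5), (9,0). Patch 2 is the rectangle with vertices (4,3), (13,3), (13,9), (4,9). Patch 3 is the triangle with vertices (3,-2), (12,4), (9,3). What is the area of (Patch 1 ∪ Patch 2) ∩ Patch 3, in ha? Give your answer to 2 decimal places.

|Patch 1 ∪ Patch 2| = 85.3.
|(Patch 1 ∪ Patch 2) ∩ Patch 3| = 2.75.

2.75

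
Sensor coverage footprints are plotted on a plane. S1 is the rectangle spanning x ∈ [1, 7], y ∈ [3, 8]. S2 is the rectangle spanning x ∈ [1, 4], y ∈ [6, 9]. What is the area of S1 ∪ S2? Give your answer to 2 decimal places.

33.00

By inclusion–exclusion:
Individual areas: |S1| = 30, |S2| = 9.
|S1∩S2|: x∈[1,4], y∈[6,8] → 3·2 = 6.
|S1 ∪ S2| = 39 − 6 = 33.00.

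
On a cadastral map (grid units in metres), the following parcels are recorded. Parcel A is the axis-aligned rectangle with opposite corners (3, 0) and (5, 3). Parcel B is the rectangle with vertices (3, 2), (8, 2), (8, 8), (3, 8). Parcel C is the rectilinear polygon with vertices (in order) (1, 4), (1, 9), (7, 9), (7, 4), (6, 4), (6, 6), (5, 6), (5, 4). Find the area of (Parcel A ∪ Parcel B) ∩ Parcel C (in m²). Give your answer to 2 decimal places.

14.00

The region (Parcel A ∪ Parcel B) ∩ Parcel C is the polygon with vertices (3,8), (7,8), (7,4), (6,4), (6,6), (5,6), (5,4), (3,4).
By the shoelace formula its area is 14.00.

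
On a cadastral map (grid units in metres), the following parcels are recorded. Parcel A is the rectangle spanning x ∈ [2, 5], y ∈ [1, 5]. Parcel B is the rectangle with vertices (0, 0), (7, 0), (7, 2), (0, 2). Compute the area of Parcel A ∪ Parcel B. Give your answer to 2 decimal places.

23.00

By inclusion–exclusion:
Individual areas: |Parcel A| = 12, |Parcel B| = 14.
|Parcel A∩Parcel B|: x∈[2,5], y∈[1,2] → 3·1 = 3.
|Parcel A ∪ Parcel B| = 26 − 3 = 23.00.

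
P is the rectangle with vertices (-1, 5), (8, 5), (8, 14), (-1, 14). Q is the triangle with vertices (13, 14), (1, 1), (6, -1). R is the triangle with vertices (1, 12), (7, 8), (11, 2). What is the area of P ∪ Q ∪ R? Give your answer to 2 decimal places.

120.87

By inclusion–exclusion:
Individual areas: |P| = 81, |Q| = 44.5, |R| = 10.
|P∩Q| = 5.9263.
|P∩R| = 7.75.
|Q∩R| = 3.1921.
|P∩Q∩R| = 2.2416.
|P ∪ Q ∪ R| = 135.5 − 16.8684 + 2.2416 = 120.87.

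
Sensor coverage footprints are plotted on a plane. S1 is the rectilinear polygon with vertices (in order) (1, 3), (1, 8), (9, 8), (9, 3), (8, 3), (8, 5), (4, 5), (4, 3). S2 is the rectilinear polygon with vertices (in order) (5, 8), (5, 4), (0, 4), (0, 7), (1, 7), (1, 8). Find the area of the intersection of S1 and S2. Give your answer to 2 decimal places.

The intersection is the polygon with vertices (1,7), (1,8), (5,8), (5,5), (4,5), (4,4), (1,4).
By the shoelace formula its area is 15.00.

15.00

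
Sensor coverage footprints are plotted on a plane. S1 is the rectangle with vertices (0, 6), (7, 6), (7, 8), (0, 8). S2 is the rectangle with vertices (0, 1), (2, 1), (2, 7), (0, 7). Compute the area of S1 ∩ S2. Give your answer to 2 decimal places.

|S1∩S2|: x∈[0,2], y∈[6,7] → 2·1 = 2.

2.00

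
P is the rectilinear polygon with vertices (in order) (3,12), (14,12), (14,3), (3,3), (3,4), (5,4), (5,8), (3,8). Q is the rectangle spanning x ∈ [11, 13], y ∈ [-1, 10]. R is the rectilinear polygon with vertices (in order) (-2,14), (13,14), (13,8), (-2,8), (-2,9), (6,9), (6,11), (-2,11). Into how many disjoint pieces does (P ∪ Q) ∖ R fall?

2

(P ∪ Q) ∖ R splits into 2 disjoint pieces (area 59, area 6).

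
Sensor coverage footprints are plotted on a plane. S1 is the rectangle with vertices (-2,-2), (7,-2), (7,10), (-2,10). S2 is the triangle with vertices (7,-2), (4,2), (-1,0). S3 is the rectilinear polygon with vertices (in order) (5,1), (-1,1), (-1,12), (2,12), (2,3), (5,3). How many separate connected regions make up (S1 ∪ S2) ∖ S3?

1

(S1 ∪ S2) ∖ S3 is a single connected region.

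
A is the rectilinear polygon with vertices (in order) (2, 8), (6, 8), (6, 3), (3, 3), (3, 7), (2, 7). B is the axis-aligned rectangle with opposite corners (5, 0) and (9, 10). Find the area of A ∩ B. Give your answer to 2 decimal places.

The intersection is the polygon with vertices (6,8), (6,3), (5,3), (5,8).
By the shoelace formula its area is 5.00.

5.00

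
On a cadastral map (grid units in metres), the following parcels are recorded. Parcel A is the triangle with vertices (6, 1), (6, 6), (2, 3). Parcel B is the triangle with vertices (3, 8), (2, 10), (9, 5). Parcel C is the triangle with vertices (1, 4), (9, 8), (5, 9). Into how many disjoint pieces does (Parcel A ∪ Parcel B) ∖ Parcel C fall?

3

(Parcel A ∪ Parcel B) ∖ Parcel C splits into 3 disjoint pieces (area 10, area 1.9753, area 0.7941).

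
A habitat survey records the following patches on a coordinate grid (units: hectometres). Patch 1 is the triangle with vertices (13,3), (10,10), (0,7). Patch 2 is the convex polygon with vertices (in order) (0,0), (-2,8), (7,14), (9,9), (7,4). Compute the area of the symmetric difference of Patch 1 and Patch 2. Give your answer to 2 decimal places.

85.55

|Patch 1| = 39.5, |Patch 2| = 87, |Patch 1∩Patch 2| = 20.4735.
|Patch 1 △ Patch 2| = |Patch 1| + |Patch 2| − 2·|Patch 1∩Patch 2| = 39.5 + 87 − 40.9469 = 85.55.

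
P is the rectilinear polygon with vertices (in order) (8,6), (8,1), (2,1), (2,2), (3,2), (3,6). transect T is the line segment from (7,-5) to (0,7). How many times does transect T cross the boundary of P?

2

The segment meets the boundary at (2.917,2), (3.5,1).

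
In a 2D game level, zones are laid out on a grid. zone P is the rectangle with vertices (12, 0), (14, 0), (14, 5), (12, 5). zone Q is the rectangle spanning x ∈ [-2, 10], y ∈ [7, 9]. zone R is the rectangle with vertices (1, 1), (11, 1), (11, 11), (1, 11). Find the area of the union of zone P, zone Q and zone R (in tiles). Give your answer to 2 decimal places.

By inclusion–exclusion:
Individual areas: |zone P| = 10, |zone Q| = 24, |zone R| = 100.
|zone P∩zone Q| = 0 (no overlap).
|zone P∩zone R| = 0 (no overlap).
|zone Q∩zone R|: x∈[1,10], y∈[7,9] → 9·2 = 18.
|zone P∩zone Q∩zone R| = 0.
|zone P ∪ zone Q ∪ zone R| = 134 − 18 + 0 = 116.00.

116.00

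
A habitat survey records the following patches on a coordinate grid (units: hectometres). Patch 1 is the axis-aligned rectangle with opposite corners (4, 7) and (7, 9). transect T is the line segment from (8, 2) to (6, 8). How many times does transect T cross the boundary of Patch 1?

The segment meets the boundary at (6.333,7).

1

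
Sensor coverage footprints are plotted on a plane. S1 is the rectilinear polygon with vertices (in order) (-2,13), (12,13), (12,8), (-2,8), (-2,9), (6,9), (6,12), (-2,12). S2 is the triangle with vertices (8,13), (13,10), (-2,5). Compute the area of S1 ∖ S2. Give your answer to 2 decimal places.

22.94

|S1| = 46, |S1∩S2| = 23.0583.
|S1 ∖ S2| = |S1| − |S1∩S2| = 46 − 23.0583 = 22.94.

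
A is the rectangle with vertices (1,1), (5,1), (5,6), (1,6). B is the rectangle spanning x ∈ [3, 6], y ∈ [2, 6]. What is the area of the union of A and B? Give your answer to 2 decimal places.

24.00

By inclusion–exclusion:
Individual areas: |A| = 20, |B| = 12.
|A∩B|: x∈[3,5], y∈[2,6] → 2·4 = 8.
|A ∪ B| = 32 − 8 = 24.00.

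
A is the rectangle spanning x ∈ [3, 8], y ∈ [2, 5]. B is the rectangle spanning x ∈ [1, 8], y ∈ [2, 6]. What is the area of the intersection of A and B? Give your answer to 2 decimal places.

|A∩B|: x∈[3,8], y∈[2,5] → 5·3 = 15.

15.00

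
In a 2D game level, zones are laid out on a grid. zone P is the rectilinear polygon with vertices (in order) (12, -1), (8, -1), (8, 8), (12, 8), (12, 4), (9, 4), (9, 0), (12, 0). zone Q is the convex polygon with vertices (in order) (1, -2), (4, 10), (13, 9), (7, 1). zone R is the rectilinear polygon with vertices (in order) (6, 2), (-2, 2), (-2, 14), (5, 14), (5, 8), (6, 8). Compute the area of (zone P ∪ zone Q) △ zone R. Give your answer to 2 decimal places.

128.65

|zone P ∪ zone Q| = 82.5417.
|(zone P ∪ zone Q) ∩ zone R| = 21.9444.
|(zone P ∪ zone Q) △ zone R| = 82.5417 + 90 − 43.8889 = 128.65.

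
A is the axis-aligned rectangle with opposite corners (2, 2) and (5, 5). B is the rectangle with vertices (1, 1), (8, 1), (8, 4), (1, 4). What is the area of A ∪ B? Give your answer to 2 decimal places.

24.00

By inclusion–exclusion:
Individual areas: |A| = 9, |B| = 21.
|A∩B|: x∈[2,5], y∈[2,4] → 3·2 = 6.
|A ∪ B| = 30 − 6 = 24.00.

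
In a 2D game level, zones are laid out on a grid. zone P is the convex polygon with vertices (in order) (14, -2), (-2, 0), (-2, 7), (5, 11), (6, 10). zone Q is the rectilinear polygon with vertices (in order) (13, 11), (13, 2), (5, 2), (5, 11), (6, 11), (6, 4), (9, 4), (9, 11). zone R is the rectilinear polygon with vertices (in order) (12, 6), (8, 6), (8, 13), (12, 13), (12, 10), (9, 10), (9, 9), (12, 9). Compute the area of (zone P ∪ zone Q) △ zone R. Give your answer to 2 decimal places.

|zone P ∪ zone Q| = 153.9167.
|(zone P ∪ zone Q) ∩ zone R| = 12.3333.
|(zone P ∪ zone Q) △ zone R| = 153.9167 + 25 − 24.6667 = 154.25.

154.25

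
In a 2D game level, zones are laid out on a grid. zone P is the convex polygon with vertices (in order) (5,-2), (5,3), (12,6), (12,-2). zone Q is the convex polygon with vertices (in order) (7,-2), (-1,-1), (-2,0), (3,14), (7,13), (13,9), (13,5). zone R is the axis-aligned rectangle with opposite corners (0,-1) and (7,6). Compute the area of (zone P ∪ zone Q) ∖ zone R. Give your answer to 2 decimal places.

124.36

|zone P ∪ zone Q| = 173.3333.
|(zone P ∪ zone Q) ∩ zone R| = 48.9714.
|(zone P ∪ zone Q) ∖ zone R| = 173.3333 − 48.9714 = 124.36.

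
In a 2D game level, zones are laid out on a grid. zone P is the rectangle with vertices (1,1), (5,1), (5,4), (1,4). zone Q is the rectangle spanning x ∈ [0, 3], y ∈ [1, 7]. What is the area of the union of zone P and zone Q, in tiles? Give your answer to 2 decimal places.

24.00

By inclusion–exclusion:
Individual areas: |zone P| = 12, |zone Q| = 18.
|zone P∩zone Q|: x∈[1,3], y∈[1,4] → 2·3 = 6.
|zone P ∪ zone Q| = 30 − 6 = 24.00.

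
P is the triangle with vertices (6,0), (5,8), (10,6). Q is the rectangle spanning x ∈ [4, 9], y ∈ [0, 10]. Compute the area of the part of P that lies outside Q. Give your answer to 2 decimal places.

0.95

|P| = 19, |P∩Q| = 18.05.
|P ∖ Q| = |P| − |P∩Q| = 19 − 18.05 = 0.95.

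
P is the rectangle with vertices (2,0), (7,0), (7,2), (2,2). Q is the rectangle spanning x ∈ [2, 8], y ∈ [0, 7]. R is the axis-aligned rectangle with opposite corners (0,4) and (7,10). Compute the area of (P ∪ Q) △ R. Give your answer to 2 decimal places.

|P ∪ Q| = 42.
|(P ∪ Q) ∩ R| = 15.
|(P ∪ Q) △ R| = 42 + 42 − 30 = 54.00.

54.00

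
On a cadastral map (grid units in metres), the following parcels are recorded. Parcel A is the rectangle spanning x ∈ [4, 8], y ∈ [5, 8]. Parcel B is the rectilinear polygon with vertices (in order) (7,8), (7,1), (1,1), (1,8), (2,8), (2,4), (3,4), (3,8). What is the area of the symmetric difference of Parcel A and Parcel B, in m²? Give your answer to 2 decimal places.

32.00

|Parcel A| = 12, |Parcel B| = 38, |Parcel A∩Parcel B| = 9.
|Parcel A △ Parcel B| = |Parcel A| + |Parcel B| − 2·|Parcel A∩Parcel B| = 12 + 38 − 18 = 32.00.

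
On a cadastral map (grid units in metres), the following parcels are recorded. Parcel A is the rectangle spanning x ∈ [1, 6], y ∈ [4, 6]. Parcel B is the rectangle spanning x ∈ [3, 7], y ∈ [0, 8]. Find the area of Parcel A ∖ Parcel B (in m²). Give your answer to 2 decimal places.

4.00

|Parcel A∩Parcel B|: x∈[3,6], y∈[4,6] → 3·2 = 6.
|Parcel A| = 10.
|Parcel A ∖ Parcel B| = |Parcel A| − |Parcel A∩Parcel B| = 10 − 6 = 4.00.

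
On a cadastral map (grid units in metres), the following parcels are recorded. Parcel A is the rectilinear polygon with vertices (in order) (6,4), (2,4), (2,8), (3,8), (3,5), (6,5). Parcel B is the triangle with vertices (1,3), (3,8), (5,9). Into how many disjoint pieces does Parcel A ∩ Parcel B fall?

1

Parcel A ∩ Parcel B is a single connected region.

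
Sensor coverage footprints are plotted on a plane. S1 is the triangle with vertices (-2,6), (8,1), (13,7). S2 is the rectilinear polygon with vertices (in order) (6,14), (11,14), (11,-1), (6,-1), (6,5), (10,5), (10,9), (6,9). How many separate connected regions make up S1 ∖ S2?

S1 ∖ S2 splits into 2 disjoint pieces (area 24.8, area 2.2667).

2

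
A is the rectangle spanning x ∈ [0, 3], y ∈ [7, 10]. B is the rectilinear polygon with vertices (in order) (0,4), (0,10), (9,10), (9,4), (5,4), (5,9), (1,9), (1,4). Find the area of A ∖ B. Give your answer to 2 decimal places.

|A| = 9, |A∩B| = 5.
|A ∖ B| = |A| − |A∩B| = 9 − 5 = 4.00.

4.00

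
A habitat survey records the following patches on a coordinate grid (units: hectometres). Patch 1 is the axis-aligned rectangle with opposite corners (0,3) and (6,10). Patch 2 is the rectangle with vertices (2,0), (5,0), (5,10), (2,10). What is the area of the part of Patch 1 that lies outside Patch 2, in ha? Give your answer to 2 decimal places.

21.00

|Patch 1∩Patch 2|: x∈[2,5], y∈[3,10] → 3·7 = 21.
|Patch 1| = 42.
|Patch 1 ∖ Patch 2| = |Patch 1| − |Patch 1∩Patch 2| = 42 − 21 = 21.00.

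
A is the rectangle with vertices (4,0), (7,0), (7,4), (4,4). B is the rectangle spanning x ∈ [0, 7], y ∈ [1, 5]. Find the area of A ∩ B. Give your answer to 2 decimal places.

|A∩B|: x∈[4,7], y∈[1,4] → 3·3 = 9.

9.00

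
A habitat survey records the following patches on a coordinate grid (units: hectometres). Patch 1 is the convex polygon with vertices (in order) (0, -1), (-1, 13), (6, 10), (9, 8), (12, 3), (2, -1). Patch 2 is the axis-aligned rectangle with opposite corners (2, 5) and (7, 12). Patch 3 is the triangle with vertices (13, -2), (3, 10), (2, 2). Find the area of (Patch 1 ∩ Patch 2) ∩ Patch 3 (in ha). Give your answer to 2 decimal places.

The region (Patch 1 ∩ Patch 2) ∩ Patch 3 is the polygon with vertices (7,5), (2.375,5), (3,10), (7,5.2).
By the shoelace formula its area is 11.96.

11.96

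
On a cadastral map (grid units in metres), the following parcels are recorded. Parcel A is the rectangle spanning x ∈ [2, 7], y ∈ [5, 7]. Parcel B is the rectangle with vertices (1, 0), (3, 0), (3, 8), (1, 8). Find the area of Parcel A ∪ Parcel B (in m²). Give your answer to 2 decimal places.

24.00

By inclusion–exclusion:
Individual areas: |Parcel A| = 10, |Parcel B| = 16.
|Parcel A∩Parcel B|: x∈[2,3], y∈[5,7] → 1·2 = 2.
|Parcel A ∪ Parcel B| = 26 − 2 = 24.00.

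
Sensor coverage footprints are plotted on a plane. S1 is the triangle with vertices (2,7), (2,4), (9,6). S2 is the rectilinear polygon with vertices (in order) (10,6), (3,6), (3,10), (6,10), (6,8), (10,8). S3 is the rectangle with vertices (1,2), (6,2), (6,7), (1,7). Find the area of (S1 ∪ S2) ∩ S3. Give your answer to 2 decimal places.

9.64

The region (S1 ∪ S2) ∩ S3 is the polygon with vertices (2,7), (3,6.857), (3,7), (6,7), (6,5.143), (2,4).
By the shoelace formula its area is 9.64.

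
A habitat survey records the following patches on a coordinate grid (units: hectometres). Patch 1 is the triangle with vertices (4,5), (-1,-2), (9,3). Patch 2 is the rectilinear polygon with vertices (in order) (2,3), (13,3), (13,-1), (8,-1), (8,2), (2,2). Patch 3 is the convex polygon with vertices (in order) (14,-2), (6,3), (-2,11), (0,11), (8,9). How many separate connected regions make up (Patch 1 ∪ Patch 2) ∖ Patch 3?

(Patch 1 ∪ Patch 2) ∖ Patch 3 splits into 3 disjoint pieces (area 2.7348, area 6.05, area 18.5286).

3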